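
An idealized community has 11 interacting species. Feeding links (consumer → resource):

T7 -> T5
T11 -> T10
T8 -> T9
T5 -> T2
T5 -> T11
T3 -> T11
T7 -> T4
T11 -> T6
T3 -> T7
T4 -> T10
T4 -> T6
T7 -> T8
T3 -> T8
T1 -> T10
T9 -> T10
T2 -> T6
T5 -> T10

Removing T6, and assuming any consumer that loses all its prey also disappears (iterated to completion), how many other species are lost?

1

Remove T6.
Round 1: T2 (all prey gone) → extinct.
No further losses. Total secondary extinctions: 1.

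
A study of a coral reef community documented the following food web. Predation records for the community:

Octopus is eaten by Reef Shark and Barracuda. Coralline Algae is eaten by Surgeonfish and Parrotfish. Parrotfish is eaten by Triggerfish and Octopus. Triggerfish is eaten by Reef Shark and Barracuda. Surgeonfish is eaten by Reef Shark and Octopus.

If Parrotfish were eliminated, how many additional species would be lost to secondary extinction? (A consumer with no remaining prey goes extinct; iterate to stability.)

Remove Parrotfish.
Round 1: Triggerfish (all prey gone) → extinct.
No further losses. Total secondary extinctions: 1.

1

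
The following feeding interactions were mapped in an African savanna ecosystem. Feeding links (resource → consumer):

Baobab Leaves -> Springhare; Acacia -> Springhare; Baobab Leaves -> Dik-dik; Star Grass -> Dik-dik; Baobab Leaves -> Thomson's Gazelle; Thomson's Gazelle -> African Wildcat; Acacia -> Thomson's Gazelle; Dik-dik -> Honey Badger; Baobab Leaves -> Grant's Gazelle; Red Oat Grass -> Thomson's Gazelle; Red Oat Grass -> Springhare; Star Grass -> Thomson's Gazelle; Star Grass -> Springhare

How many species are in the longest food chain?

3 species

One longest chain: Star Grass → Dik-dik → Honey Badger.
It has 3 species and 2 links.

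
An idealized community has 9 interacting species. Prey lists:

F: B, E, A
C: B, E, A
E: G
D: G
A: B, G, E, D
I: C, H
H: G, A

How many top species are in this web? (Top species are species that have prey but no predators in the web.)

Top species (has prey, but nothing eats it): F, I.
Count: 2.

2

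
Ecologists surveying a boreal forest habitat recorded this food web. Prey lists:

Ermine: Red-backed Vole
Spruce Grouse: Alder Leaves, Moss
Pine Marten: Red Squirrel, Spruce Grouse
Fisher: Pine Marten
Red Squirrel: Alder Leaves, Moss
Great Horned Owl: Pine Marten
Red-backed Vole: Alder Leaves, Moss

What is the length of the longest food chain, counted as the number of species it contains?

4 species

One longest chain: Alder Leaves → Red Squirrel → Pine Marten → Great Horned Owl.
It has 4 species and 3 links.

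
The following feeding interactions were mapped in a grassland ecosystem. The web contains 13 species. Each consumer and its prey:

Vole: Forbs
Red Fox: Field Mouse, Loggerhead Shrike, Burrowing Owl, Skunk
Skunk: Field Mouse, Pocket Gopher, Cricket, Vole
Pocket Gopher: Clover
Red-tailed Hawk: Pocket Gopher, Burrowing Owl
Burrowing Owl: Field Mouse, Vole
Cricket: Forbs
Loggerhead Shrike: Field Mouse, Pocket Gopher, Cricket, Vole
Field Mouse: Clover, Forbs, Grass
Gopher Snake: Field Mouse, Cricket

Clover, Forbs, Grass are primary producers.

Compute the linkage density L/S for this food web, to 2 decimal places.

L/S = 1.85

There are L = 24 links among S = 13 species.
L/S = 24/13 = 1.8462 ≈ 1.85.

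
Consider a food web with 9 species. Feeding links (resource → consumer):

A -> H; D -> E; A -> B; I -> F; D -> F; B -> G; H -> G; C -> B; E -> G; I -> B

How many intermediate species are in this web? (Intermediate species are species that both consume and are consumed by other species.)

3

Intermediate species (has both prey and predators): E, B, H.
Count: 3.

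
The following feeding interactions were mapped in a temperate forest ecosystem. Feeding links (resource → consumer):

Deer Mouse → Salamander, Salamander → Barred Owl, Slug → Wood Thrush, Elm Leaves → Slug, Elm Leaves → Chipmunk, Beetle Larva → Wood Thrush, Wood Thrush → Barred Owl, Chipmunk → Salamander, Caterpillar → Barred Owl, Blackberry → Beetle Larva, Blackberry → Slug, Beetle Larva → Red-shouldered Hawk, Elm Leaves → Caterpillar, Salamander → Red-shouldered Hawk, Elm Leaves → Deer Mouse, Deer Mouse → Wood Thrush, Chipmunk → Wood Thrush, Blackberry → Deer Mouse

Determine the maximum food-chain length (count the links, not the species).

3 links

One longest chain: Elm Leaves → Deer Mouse → Wood Thrush → Barred Owl.
It has 4 species and 3 links.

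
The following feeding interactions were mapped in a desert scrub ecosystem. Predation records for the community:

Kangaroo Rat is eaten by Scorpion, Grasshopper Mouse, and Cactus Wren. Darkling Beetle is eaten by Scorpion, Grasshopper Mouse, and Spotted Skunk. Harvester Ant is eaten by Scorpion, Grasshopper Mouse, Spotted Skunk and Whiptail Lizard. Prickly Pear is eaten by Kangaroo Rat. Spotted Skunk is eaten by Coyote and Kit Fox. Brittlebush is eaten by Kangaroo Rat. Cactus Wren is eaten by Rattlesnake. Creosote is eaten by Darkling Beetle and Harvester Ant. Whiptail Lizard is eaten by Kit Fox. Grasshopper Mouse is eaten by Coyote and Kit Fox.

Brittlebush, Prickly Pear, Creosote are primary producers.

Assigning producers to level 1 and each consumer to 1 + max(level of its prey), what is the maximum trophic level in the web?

4

Producers (level 1): Brittlebush, Prickly Pear, Creosote.
Brittlebush → Kangaroo Rat → Grasshopper Mouse → Coyote gives Coyote level 4.
No species has a prey at level 4, so no species reaches level 5.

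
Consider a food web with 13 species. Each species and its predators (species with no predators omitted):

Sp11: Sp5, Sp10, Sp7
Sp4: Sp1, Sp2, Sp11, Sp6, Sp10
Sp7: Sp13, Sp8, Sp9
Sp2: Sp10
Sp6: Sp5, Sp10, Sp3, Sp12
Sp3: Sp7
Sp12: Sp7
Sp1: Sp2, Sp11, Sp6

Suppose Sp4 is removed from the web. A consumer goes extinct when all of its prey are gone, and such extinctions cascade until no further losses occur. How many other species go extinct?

12

Remove Sp4.
Round 1: Sp1 (all prey gone) → extinct.
Round 2: Sp2 (all prey gone), Sp11 (all prey gone), Sp6 (all prey gone) → extinct.
Round 3: Sp5 (all prey gone), Sp10 (all prey gone), Sp3 (all prey gone), Sp12 (all prey gone) → extinct.
Round 4: Sp7 (all prey gone) → extinct.
Round 5: Sp13 (all prey gone), Sp8 (all prey gone), Sp9 (all prey gone) → extinct.
No further losses. Total secondary extinctions: 12.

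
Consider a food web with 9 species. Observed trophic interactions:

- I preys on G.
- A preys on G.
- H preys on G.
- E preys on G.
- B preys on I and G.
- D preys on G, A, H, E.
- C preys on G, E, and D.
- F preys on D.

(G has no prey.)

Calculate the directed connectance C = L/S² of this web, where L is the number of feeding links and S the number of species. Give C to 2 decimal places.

The web has S = 9 species and L = 14 feeding links.
C = L / S² = 14 / 81 = 0.1728 ≈ 0.17.

C = 0.17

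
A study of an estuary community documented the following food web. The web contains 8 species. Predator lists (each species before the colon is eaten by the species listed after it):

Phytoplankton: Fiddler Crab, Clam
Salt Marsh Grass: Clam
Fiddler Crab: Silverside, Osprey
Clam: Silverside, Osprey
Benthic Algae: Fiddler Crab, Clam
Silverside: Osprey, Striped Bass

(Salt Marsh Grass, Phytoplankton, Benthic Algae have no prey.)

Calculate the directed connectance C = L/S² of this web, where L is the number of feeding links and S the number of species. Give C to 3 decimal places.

The web has S = 8 species and L = 11 feeding links.
C = L / S² = 11 / 64 = 0.1719 ≈ 0.172.

C = 0.172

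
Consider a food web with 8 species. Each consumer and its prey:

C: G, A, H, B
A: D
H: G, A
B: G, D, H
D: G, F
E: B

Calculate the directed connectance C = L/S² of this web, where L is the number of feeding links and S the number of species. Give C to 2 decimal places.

C = 0.20

The web has S = 8 species and L = 13 feeding links.
C = L / S² = 13 / 64 = 0.2031 ≈ 0.20.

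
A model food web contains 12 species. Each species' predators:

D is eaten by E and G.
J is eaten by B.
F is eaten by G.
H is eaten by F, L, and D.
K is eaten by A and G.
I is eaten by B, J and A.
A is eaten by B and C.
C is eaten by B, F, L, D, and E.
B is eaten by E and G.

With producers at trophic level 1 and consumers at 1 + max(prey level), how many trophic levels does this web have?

Producers (level 1): H, K, I.
K → A → C → D → E gives E level 5.
No species has a prey at level 5, so no species reaches level 6.

5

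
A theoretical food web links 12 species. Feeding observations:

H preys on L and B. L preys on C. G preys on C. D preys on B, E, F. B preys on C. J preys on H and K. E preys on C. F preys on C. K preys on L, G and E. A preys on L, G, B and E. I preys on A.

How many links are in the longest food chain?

3 links

One longest chain: C → B → H → J.
It has 4 species and 3 links.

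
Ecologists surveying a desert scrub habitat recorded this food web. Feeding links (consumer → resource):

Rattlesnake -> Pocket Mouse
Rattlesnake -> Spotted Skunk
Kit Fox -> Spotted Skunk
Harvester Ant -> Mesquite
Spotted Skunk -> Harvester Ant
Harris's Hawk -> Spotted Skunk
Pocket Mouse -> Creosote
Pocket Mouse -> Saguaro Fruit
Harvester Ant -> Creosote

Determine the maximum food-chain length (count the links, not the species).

One longest chain: Mesquite → Harvester Ant → Spotted Skunk → Harris's Hawk.
It has 4 species and 3 links.

3 links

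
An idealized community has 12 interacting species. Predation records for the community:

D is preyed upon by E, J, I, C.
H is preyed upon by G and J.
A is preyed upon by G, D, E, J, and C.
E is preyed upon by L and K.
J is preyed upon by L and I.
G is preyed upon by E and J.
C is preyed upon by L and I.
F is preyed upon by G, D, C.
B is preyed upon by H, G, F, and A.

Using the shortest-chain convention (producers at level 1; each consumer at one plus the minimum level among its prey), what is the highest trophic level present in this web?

4

Producers (level 1): B.
Following each consumer down to its lowest-level prey: B → A → J → I (levels 1 through 4).
All prey of I (J 3, D 3, C 3) are at level 3 or above, so I is at level 1 + 3 = 4.
Every consumer has at least one prey at level 3 or below, so none exceeds level 4.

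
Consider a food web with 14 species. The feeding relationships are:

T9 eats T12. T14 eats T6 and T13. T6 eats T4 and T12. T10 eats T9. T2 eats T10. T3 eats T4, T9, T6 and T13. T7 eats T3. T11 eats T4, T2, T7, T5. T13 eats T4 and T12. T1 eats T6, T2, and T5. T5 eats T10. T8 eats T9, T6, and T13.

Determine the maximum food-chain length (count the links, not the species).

4 links

One longest chain: T12 → T9 → T10 → T2 → T1.
It has 5 species and 4 links.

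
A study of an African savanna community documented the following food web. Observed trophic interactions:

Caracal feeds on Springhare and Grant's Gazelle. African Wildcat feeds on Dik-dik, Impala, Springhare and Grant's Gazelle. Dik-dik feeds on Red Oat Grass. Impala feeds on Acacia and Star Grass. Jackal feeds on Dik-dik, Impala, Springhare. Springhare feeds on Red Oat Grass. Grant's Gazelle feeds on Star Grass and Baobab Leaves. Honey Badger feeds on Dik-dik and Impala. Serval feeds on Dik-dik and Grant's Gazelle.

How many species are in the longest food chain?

One longest chain: Red Oat Grass → Dik-dik → Honey Badger.
It has 3 species and 2 links.

3 species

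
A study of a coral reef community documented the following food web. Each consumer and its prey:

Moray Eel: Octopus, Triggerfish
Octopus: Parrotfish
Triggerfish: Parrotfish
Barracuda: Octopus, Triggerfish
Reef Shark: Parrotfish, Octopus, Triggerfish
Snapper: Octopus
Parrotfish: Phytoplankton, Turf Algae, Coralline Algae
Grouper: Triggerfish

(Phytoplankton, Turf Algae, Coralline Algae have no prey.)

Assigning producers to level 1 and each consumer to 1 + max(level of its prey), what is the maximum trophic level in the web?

Producers (level 1): Phytoplankton, Turf Algae, Coralline Algae.
Phytoplankton → Parrotfish → Octopus → Reef Shark gives Reef Shark level 4.
No species has a prey at level 4, so no species reaches level 5.

4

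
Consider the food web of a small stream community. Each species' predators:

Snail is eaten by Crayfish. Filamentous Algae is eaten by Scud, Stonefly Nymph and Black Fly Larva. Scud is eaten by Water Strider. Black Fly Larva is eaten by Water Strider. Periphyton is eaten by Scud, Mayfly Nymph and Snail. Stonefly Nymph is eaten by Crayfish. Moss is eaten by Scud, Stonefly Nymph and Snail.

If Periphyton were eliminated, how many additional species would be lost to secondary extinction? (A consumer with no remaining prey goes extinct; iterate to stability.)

1

Remove Periphyton.
Round 1: Mayfly Nymph (all prey gone) → extinct.
No further losses. Total secondary extinctions: 1.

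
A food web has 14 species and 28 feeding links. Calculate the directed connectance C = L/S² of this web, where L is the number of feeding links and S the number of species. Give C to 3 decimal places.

The web has S = 14 species and L = 28 feeding links.
C = L / S² = 28 / 196 = 0.1429 ≈ 0.143.

C = 0.143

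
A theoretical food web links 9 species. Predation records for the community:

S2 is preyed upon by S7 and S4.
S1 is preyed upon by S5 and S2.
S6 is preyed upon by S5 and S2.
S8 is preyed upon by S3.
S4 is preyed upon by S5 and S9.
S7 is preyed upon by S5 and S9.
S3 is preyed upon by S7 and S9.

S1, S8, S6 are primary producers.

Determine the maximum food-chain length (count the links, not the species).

3 links

One longest chain: S1 → S2 → S7 → S5.
It has 4 species and 3 links.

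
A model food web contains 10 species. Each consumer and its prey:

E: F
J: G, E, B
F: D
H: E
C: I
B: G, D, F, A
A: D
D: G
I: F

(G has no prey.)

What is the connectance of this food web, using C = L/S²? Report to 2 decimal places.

C = 0.14

The web has S = 10 species and L = 14 feeding links.
C = L / S² = 14 / 100 = 0.1400 ≈ 0.14.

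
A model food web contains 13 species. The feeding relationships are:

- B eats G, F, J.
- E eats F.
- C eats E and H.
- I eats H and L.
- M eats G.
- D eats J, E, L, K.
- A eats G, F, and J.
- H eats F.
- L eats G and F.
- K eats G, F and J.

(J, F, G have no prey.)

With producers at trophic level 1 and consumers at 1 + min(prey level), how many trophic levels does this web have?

3

Producers (level 1): J, F, G.
Following each consumer down to its lowest-level prey: F → E → C (levels 1 through 3).
All prey of C (E 2, H 2) are at level 2 or above, so C is at level 1 + 2 = 3.
Every consumer has at least one prey at level 2 or below, so none exceeds level 3.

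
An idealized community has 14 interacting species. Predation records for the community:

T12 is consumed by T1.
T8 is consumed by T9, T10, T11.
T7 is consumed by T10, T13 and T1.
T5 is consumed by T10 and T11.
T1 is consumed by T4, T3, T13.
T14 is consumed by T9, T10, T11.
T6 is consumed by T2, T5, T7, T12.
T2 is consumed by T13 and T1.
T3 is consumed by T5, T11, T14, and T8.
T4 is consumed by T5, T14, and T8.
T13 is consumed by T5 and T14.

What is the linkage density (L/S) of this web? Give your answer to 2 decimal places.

L/S = 2.14

There are L = 30 links among S = 14 species.
L/S = 30/14 = 2.1429 ≈ 2.14.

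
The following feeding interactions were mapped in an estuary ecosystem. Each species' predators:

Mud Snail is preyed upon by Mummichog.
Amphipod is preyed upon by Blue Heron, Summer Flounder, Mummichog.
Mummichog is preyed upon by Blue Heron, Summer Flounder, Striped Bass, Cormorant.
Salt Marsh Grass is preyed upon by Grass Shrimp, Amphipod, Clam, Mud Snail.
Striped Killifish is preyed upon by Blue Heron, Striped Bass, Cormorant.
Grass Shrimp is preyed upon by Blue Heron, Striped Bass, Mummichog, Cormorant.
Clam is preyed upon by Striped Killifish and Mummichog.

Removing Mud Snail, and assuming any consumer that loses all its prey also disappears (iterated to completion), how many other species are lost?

Remove Mud Snail.
Every predator of it retains at least one other prey: Mummichog still has Amphipod, Clam, Grass Shrimp.
No consumer loses all prey, so no secondary extinctions occur.

0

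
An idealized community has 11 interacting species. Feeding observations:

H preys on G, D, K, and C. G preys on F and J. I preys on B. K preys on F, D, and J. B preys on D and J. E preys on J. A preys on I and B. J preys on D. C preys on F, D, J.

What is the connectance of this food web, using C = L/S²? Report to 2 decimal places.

The web has S = 11 species and L = 19 feeding links.
C = L / S² = 19 / 121 = 0.1570 ≈ 0.16.

C = 0.16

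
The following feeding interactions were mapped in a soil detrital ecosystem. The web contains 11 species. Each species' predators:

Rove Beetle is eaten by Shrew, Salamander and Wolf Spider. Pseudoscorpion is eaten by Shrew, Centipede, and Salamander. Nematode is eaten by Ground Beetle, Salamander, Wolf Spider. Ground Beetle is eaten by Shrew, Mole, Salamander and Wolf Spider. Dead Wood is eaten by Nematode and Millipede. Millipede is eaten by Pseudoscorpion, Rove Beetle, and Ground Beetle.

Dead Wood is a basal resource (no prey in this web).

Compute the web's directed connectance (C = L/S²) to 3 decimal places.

C = 0.149

The web has S = 11 species and L = 18 feeding links.
C = L / S² = 18 / 121 = 0.1488 ≈ 0.149.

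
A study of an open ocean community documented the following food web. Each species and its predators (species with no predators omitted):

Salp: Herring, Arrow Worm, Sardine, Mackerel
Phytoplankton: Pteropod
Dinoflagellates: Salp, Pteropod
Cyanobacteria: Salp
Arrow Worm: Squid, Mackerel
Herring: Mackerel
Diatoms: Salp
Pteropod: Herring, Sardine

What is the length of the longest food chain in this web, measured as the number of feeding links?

3 links

One longest chain: Dinoflagellates → Salp → Arrow Worm → Squid.
It has 4 species and 3 links.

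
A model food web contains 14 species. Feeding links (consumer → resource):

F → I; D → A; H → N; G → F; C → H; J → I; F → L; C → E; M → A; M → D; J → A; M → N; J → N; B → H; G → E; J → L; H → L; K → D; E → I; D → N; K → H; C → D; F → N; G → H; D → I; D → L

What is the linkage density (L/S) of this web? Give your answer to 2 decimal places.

There are L = 26 links among S = 14 species.
L/S = 26/14 = 1.8571 ≈ 1.86.

L/S = 1.86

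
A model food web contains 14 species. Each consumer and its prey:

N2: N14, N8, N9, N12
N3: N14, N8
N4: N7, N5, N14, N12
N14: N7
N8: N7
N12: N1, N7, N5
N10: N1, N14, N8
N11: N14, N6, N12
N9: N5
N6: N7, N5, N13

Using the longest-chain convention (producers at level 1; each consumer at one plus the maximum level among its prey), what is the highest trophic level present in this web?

Producers (level 1): N1, N7, N5, N13.
N7 → N14 → N10 gives N10 level 3.
No species has a prey at level 3, so no species reaches level 4.

3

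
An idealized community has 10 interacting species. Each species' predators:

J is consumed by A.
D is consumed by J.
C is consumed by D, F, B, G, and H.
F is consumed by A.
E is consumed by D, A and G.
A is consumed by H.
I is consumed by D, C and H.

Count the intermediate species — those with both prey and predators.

5

Intermediate species (has both prey and predators): C, F, D, J, A.
Count: 5.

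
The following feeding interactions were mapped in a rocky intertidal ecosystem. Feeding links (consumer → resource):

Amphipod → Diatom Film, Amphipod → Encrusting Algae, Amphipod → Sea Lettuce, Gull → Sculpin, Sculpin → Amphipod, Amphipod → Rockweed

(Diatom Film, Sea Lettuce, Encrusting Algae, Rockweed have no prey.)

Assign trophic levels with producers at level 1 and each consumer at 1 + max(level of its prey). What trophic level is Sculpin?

Diatom Film is a producer → level 1.
Amphipod eats Diatom Film (level 1); other prey at levels: Sea Lettuce 1, Encrusting Algae 1, Rockweed 1 → level 2.
Sculpin eats Amphipod → level 3.

Trophic level 3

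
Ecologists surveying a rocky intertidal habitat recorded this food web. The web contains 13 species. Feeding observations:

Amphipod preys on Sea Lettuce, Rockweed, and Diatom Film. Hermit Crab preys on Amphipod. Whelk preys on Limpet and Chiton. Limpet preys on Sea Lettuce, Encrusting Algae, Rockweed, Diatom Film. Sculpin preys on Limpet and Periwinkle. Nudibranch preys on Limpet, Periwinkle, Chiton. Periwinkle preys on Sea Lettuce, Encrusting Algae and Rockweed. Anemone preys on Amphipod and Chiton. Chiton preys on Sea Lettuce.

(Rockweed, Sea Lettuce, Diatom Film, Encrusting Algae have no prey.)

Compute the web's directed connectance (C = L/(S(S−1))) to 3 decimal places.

The web has S = 13 species and L = 21 feeding links.
C = L / (S(S−1)) = 21 / 156 = 0.1346 ≈ 0.135.

C = 0.135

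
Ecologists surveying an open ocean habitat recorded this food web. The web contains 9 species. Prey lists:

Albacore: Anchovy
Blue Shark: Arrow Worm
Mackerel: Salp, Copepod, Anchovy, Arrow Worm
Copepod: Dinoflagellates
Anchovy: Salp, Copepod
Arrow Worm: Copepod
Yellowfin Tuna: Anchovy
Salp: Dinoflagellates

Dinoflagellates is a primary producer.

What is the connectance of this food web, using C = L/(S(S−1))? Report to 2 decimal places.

C = 0.17

The web has S = 9 species and L = 12 feeding links.
C = L / (S(S−1)) = 12 / 72 = 0.1667 ≈ 0.17.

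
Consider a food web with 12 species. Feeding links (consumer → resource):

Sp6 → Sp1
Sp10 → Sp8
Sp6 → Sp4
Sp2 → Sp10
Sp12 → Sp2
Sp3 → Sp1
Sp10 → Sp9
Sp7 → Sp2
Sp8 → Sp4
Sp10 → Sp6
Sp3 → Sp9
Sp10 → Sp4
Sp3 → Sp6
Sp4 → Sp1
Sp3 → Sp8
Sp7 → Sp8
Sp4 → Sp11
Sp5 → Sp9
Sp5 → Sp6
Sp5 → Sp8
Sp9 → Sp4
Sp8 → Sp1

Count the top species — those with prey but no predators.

4

Top species (has prey, but nothing eats it): Sp3, Sp5, Sp12, Sp7.
Count: 4.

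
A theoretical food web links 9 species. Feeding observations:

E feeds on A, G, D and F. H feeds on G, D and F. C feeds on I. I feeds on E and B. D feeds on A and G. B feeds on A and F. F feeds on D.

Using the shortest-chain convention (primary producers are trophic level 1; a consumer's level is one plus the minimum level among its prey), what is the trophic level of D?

G is a producer → level 1.
D eats G → level 2.

Trophic level 2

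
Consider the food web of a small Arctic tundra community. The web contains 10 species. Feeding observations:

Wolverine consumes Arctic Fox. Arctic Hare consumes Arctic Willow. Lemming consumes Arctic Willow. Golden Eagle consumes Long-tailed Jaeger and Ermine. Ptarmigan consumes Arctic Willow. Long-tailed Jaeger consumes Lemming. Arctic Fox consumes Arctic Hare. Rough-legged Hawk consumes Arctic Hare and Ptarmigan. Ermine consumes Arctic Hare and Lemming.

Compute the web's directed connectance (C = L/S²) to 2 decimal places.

C = 0.12

The web has S = 10 species and L = 12 feeding links.
C = L / S² = 12 / 100 = 0.1200 ≈ 0.12.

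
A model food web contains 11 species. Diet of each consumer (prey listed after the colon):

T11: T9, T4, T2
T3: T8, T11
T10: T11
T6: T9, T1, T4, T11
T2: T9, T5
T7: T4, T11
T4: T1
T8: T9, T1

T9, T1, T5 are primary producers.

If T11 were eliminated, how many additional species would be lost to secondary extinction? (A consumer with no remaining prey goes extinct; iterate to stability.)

1

Remove T11.
Round 1: T10 (all prey gone) → extinct.
No further losses. Total secondary extinctions: 1.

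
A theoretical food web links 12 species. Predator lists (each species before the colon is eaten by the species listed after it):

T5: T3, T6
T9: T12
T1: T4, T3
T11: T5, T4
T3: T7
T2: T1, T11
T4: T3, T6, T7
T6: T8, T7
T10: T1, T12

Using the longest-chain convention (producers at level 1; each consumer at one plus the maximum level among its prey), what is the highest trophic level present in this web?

5

Producers (level 1): T2, T9, T10.
T2 → T11 → T5 → T3 → T7 gives T7 level 5.
No species has a prey at level 5, so no species reaches level 6.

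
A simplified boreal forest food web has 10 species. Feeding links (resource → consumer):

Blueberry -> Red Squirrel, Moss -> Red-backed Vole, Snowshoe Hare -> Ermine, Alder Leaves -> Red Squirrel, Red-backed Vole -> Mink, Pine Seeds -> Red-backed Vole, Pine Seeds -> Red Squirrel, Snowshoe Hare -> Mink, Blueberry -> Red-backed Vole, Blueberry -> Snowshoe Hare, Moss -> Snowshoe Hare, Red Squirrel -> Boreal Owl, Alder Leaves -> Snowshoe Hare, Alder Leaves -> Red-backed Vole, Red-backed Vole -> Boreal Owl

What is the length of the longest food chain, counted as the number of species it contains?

3 species

One longest chain: Moss → Red-backed Vole → Mink.
It has 3 species and 2 links.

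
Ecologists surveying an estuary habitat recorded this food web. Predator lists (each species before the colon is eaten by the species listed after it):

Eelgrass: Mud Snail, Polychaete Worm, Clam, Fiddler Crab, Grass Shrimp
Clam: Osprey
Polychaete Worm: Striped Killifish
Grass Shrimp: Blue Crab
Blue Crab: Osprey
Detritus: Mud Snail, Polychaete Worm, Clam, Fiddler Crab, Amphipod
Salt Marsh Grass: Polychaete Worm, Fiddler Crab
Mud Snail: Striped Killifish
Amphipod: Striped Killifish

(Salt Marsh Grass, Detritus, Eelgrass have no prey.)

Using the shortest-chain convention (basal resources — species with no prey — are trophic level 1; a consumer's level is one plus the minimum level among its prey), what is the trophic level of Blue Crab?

Trophic level 3

Eelgrass has no prey (basal) → level 1.
Grass Shrimp eats Eelgrass → level 2.
Blue Crab eats Grass Shrimp → level 3.
No prey of Blue Crab is below level 2, so 3 is the minimum.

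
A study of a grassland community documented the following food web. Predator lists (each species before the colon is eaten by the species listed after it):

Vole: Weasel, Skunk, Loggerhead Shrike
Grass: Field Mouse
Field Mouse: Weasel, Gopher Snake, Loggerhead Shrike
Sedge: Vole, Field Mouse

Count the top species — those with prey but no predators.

Top species (has prey, but nothing eats it): Weasel, Skunk, Gopher Snake, Loggerhead Shrike.
Count: 4.

4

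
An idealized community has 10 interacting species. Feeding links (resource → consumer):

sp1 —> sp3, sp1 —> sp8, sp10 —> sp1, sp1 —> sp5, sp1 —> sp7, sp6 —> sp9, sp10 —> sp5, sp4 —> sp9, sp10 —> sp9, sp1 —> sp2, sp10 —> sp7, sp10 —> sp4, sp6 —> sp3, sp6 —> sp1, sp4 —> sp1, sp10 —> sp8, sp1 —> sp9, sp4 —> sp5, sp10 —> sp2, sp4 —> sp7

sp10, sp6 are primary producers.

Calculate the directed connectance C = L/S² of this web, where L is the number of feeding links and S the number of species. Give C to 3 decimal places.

C = 0.200

The web has S = 10 species and L = 20 feeding links.
C = L / S² = 20 / 100 = 0.2000 ≈ 0.200.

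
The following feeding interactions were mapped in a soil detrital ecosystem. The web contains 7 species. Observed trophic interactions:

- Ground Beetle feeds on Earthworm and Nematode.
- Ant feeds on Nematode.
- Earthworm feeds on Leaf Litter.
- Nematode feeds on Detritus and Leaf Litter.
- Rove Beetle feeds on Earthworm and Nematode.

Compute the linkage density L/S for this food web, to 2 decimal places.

L/S = 1.14

There are L = 8 links among S = 7 species.
L/S = 8/7 = 1.1429 ≈ 1.14.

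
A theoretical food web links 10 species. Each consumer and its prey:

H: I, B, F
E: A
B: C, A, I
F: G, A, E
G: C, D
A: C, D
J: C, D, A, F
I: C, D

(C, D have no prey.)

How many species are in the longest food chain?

5 species

One longest chain: C → A → E → F → J.
It has 5 species and 4 links.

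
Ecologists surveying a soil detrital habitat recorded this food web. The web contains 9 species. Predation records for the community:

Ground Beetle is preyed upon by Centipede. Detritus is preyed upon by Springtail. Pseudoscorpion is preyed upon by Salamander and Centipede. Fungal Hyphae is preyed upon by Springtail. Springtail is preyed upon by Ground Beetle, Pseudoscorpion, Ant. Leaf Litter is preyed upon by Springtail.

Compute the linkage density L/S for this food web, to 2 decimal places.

L/S = 1.00

There are L = 9 links among S = 9 species.
L/S = 9/9 = 1.0000 ≈ 1.00.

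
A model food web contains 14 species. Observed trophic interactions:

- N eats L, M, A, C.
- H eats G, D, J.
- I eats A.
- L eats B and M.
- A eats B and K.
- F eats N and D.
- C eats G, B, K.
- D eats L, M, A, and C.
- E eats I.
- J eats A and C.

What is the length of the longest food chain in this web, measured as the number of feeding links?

3 links

One longest chain: B → L → D → F.
It has 4 species and 3 links.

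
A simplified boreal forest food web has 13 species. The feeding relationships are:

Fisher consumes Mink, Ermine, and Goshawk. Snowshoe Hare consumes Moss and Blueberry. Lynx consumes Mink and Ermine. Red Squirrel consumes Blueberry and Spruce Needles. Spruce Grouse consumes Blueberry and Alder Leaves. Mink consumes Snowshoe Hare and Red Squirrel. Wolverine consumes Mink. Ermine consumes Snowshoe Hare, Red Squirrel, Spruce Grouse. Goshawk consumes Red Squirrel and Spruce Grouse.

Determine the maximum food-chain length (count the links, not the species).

3 links

One longest chain: Blueberry → Snowshoe Hare → Mink → Lynx.
It has 4 species and 3 links.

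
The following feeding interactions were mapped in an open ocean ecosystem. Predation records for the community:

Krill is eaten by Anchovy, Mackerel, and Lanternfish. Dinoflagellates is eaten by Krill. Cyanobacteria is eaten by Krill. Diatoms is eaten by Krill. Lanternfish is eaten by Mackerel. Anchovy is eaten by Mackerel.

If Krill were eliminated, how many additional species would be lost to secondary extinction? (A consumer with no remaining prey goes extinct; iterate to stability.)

Remove Krill.
Round 1: Lanternfish (all prey gone), Anchovy (all prey gone) → extinct.
Round 2: Mackerel (all prey gone) → extinct.
No further losses. Total secondary extinctions: 3.

3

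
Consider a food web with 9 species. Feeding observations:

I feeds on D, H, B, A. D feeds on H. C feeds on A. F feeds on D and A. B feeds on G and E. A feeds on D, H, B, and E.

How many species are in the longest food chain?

4 species

One longest chain: E → B → A → C.
It has 4 species and 3 links.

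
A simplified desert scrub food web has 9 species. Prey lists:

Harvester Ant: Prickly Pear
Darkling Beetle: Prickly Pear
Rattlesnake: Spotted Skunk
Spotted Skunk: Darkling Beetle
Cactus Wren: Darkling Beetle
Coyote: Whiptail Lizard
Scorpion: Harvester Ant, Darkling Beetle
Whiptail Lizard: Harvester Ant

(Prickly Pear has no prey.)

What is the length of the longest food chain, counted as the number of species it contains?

4 species

One longest chain: Prickly Pear → Harvester Ant → Whiptail Lizard → Coyote.
It has 4 species and 3 links.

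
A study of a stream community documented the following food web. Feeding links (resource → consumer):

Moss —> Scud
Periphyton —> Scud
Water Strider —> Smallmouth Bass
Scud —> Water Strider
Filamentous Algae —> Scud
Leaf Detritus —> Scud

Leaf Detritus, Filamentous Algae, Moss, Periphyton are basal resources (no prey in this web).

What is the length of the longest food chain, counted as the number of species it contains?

4 species

One longest chain: Leaf Detritus → Scud → Water Strider → Smallmouth Bass.
It has 4 species and 3 links.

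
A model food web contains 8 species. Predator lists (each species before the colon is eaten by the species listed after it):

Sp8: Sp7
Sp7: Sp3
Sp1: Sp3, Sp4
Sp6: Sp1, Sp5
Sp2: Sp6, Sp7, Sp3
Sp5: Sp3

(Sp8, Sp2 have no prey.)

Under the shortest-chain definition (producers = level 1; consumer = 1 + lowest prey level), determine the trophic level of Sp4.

Sp2 is a producer → level 1.
Sp6 eats Sp2 → level 2.
Sp1 eats Sp6 → level 3.
Sp4 eats Sp1 → level 4.
No prey of Sp4 is below level 3, so 4 is the minimum.

Trophic level 4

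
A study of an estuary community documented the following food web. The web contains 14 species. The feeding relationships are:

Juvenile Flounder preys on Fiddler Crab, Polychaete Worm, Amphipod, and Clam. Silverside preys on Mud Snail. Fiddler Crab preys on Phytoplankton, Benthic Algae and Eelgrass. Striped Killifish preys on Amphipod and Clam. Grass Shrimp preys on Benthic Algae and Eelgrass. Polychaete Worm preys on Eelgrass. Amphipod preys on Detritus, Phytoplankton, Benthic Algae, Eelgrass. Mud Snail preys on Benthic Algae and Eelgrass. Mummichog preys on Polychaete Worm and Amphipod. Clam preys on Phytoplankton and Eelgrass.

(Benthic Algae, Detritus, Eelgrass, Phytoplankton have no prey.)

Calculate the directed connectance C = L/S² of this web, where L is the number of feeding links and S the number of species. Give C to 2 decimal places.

The web has S = 14 species and L = 23 feeding links.
C = L / S² = 23 / 196 = 0.1173 ≈ 0.12.

C = 0.12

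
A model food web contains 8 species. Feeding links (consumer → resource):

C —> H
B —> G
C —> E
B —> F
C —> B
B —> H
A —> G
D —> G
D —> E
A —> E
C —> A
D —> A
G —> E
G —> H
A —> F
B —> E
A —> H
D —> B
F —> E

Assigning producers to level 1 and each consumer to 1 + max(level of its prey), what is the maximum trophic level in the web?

Producers (level 1): H, E.
E → F → B → C gives C level 4.
No species has a prey at level 4, so no species reaches level 5.

4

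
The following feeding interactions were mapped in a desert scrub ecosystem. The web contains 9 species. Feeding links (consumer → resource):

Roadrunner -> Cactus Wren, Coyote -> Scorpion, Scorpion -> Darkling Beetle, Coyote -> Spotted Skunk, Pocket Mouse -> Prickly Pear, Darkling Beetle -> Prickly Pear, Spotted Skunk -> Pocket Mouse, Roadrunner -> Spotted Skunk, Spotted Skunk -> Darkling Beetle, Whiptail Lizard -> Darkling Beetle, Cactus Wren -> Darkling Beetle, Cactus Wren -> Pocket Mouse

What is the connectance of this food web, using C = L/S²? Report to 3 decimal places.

C = 0.148

The web has S = 9 species and L = 12 feeding links.
C = L / S² = 12 / 81 = 0.1481 ≈ 0.148.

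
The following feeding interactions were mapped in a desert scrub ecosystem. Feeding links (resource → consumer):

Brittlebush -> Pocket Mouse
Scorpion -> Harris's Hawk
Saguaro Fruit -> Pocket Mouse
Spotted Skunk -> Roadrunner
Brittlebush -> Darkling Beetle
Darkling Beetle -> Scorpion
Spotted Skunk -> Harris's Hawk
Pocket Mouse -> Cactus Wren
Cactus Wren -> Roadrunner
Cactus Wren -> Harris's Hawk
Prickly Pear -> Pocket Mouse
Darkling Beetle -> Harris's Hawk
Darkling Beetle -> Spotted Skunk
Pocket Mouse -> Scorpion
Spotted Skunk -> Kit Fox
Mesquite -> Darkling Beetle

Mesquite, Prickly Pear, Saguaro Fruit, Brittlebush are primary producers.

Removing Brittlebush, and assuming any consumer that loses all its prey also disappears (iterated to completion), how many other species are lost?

Remove Brittlebush.
Every predator of it retains at least one other prey: Darkling Beetle still has Mesquite; Pocket Mouse still has Prickly Pear, Saguaro Fruit.
No consumer loses all prey, so no secondary extinctions occur.

0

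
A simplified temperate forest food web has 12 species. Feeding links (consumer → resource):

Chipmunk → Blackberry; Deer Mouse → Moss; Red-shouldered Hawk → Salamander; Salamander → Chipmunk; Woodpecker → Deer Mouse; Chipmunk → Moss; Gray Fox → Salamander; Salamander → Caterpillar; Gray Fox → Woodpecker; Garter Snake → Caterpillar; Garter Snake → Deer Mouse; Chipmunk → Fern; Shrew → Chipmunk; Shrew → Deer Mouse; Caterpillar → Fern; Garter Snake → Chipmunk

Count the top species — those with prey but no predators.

Top species (has prey, but nothing eats it): Garter Snake, Shrew, Gray Fox, Red-shouldered Hawk.
Count: 4.

4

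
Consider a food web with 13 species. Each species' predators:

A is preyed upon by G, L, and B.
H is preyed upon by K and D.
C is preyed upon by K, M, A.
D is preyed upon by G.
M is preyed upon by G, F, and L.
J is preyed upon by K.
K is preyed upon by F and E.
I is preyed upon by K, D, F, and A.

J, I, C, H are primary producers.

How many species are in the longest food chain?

3 species

One longest chain: I → A → L.
It has 3 species and 2 links.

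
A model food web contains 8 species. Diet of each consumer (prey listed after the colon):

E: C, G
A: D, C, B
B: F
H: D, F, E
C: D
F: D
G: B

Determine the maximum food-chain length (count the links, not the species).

5 links

One longest chain: D → F → B → G → E → H.
It has 6 species and 5 links.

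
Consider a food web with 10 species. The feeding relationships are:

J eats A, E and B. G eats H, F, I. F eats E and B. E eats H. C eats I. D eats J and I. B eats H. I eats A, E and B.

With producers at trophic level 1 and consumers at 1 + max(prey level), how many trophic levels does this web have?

Producers (level 1): H, A.
H → B → I → C gives C level 4.
No species has a prey at level 4, so no species reaches level 5.

4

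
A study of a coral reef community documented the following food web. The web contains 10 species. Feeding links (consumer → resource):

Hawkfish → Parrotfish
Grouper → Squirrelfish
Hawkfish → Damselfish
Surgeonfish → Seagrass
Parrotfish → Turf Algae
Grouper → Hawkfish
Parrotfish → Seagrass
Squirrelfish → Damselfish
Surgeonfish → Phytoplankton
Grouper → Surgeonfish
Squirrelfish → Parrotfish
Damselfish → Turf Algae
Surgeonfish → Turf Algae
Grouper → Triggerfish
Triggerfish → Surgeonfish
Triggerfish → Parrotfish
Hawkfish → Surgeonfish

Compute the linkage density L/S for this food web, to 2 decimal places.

There are L = 17 links among S = 10 species.
L/S = 17/10 = 1.7000 ≈ 1.70.

L/S = 1.70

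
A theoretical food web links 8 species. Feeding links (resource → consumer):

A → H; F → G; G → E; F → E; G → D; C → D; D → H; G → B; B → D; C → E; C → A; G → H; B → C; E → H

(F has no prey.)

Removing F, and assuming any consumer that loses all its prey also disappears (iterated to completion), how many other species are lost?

Remove F.
Round 1: G (all prey gone) → extinct.
Round 2: B (all prey gone) → extinct.
Round 3: C (all prey gone) → extinct.
Round 4: A (all prey gone), D (all prey gone), E (all prey gone) → extinct.
Round 5: H (all prey gone) → extinct.
No further losses. Total secondary extinctions: 7.

7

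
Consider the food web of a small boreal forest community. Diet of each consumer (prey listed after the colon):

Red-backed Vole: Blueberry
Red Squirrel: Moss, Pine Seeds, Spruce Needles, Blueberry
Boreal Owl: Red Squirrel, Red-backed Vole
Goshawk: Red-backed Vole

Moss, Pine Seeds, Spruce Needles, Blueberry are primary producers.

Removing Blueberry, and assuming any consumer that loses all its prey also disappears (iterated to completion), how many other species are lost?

2

Remove Blueberry.
Round 1: Red-backed Vole (all prey gone) → extinct.
Round 2: Goshawk (all prey gone) → extinct.
No further losses. Total secondary extinctions: 2.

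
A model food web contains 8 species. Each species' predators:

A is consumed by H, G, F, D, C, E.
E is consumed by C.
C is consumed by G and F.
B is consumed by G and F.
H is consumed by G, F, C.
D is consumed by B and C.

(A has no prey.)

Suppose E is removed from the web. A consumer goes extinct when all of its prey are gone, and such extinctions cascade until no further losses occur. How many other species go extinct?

Remove E.
Every predator of it retains at least one other prey: C still has A, D, H.
No consumer loses all prey, so no secondary extinctions occur.

0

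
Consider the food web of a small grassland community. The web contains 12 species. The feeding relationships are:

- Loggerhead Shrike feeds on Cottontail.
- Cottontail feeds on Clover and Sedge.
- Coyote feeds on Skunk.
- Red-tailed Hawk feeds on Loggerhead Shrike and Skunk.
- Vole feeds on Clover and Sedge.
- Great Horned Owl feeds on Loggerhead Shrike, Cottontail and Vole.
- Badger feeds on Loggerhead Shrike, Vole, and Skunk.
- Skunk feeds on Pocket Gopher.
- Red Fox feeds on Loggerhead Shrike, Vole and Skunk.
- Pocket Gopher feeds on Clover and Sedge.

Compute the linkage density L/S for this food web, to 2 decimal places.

There are L = 20 links among S = 12 species.
L/S = 20/12 = 1.6667 ≈ 1.67.

L/S = 1.67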